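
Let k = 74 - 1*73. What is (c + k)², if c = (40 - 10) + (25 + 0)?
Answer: 3136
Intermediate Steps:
c = 55 (c = 30 + 25 = 55)
k = 1 (k = 74 - 73 = 1)
(c + k)² = (55 + 1)² = 56² = 3136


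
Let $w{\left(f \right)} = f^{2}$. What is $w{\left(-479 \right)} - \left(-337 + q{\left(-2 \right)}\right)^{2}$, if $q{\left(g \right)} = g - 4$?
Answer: $111792$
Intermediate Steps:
$q{\left(g \right)} = -4 + g$
$w{\left(-479 \right)} - \left(-337 + q{\left(-2 \right)}\right)^{2} = \left(-479\right)^{2} - \left(-337 - 6\right)^{2} = 229441 - \left(-337 - 6\right)^{2} = 229441 - \left(-343\right)^{2} = 229441 - 117649 = 111792$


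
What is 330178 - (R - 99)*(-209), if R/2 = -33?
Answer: 295693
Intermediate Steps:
R = -66 (R = 2*(-33) = -66)
330178 - (R - 99)*(-209) = 330178 - (-66 - 99)*(-209) = 330178 - (-165)*(-209) = 330178 - 1*34485 = 330178 - 34485 = 295693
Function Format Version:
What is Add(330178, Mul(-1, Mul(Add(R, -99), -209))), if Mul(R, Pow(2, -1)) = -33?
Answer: 295693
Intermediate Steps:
R = -66 (R = Mul(2, -33) = -66)
Add(330178, Mul(-1, Mul(Add(R, -99), -209))) = Add(330178, Mul(-1, Mul(Add(-66, -99), -209))) = Add(330178, Mul(-1, Mul(-165, -209))) = Add(330178, Mul(-1, 34485)) = Add(330178, -34485) = 295693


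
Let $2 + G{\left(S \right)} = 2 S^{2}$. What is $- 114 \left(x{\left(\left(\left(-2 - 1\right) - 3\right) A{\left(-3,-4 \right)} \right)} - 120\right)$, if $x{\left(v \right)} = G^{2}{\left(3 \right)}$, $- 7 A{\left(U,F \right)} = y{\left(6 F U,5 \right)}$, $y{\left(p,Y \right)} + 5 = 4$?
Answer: $-15504$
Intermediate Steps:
$y{\left(p,Y \right)} = -1$ ($y{\left(p,Y \right)} = -5 + 4 = -1$)
$A{\left(U,F \right)} = \frac{1}{7}$ ($A{\left(U,F \right)} = \left(- \frac{1}{7}\right) \left(-1\right) = \frac{1}{7}$)
$G{\left(S \right)} = -2 + 2 S^{2}$
$x{\left(v \right)} = 256$ ($x{\left(v \right)} = \left(-2 + 2 \cdot 3^{2}\right)^{2} = \left(-2 + 2 \cdot 9\right)^{2} = \left(-2 + 18\right)^{2} = 16^{2} = 256$)
$- 114 \left(x{\left(\left(\left(-2 - 1\right) - 3\right) A{\left(-3,-4 \right)} \right)} - 120\right) = - 114 \left(256 - 120\right) = \left(-114\right) 136 = -15504$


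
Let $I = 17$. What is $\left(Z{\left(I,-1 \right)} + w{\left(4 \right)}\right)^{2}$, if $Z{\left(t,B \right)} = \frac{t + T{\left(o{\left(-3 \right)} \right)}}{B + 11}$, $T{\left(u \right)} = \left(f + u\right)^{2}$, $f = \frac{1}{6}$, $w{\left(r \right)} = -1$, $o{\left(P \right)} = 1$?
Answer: $\frac{90601}{129600} \approx 0.69908$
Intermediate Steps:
$f = \frac{1}{6} \approx 0.16667$
$T{\left(u \right)} = \left(\frac{1}{6} + u\right)^{2}$
$Z{\left(t,B \right)} = \frac{\frac{49}{36} + t}{11 + B}$ ($Z{\left(t,B \right)} = \frac{t + \frac{\left(1 + 6 \cdot 1\right)^{2}}{36}}{B + 11} = \frac{t + \frac{\left(1 + 6\right)^{2}}{36}}{11 + B} = \frac{t + \frac{7^{2}}{36}}{11 + B} = \frac{t + \frac{1}{36} \cdot 49}{11 + B} = \frac{t + \frac{49}{36}}{11 + B} = \frac{\frac{49}{36} + t}{11 + B}$)
$\left(Z{\left(I,-1 \right)} + w{\left(4 \right)}\right)^{2} = \left(\frac{\frac{49}{36} + 17}{11 - 1} - 1\right)^{2} = \left(\frac{1}{10} \cdot \frac{661}{36} - 1\right)^{2} = \left(\frac{661}{360} - 1\right)^{2} = \left(\frac{301}{360}\right)^{2} = \frac{90601}{129600}$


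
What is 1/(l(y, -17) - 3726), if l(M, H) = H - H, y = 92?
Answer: -1/3726 ≈ -0.00026838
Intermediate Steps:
l(M, H) = 0
1/(l(y, -17) - 3726) = 1/(0 - 3726) = 1/(-3726) = -1/3726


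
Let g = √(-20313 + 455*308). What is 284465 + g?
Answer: 284465 + √119827 ≈ 2.8481e+5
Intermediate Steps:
g = √119827 (g = √(-20313 + 140140) = √119827 ≈ 346.16)
284465 + g = 284465 + √119827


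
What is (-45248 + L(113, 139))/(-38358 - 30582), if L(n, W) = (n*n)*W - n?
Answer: -19217/766 ≈ -25.087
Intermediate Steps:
L(n, W) = -n + W*n² (L(n, W) = n²*W - n = W*n² - n = -n + W*n²)
(-45248 + L(113, 139))/(-38358 - 30582) = (-45248 + 113*(-1 + 139*113))/(-38358 - 30582) = (-45248 + 113*(-1 + 15707))/(-68940) = (-45248 + 113*15706)*(-1/68940) = (-45248 + 1774778)*(-1/68940) = 1729530*(-1/68940) = -19217/766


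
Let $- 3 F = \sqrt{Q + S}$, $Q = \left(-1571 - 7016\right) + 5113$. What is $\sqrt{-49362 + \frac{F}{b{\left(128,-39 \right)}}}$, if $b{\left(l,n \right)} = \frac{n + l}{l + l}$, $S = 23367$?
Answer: $\frac{\sqrt{-3518967618 - 68352 \sqrt{19893}}}{267} \approx 222.48 i$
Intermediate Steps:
$b{\left(l,n \right)} = \frac{l + n}{2 l}$
$Q = -3474$ ($Q = -8587 + 5113 = -3474$)
$F = - \frac{\sqrt{19893}}{3}$ ($F = - \frac{\sqrt{-3474 + 23367}}{3} = - \frac{\sqrt{19893}}{3} \approx -47.014$)
$\sqrt{-49362 + \frac{F}{b{\left(128,-39 \right)}}} = \sqrt{-49362 + \frac{\left(- \frac{1}{3}\right) \sqrt{19893}}{\frac{1}{2} \cdot \frac{1}{128} \left(128 - 39\right)}} = \sqrt{-49362 + \frac{\left(- \frac{1}{3}\right) \sqrt{19893}}{\frac{1}{2} \cdot \frac{1}{128} \cdot 89}} = \sqrt{-49362 + \frac{\left(- \frac{1}{3}\right) \sqrt{19893}}{\frac{89}{256}}} = \sqrt{-49362 + - \frac{\sqrt{19893}}{3} \cdot \frac{256}{89}} = \sqrt{-49362 - \frac{256 \sqrt{19893}}{267}}$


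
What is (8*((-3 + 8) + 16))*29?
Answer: 4872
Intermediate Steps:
(8*((-3 + 8) + 16))*29 = (8*(5 + 16))*29 = (8*21)*29 = 168*29 = 4872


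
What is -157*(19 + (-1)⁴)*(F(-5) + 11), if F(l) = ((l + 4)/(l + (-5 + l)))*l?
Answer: -100480/3 ≈ -33493.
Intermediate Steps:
F(l) = l*(4 + l)/(-5 + 2*l) (F(l) = ((4 + l)/(-5 + 2*l))*l = l*(4 + l)/(-5 + 2*l))
-157*(19 + (-1)⁴)*(F(-5) + 11) = -157*(19 + (-1)⁴)*(-5*(4 - 5)/(-5 + 2*(-5)) + 11) = -157*(19 + 1)*(-5*(-1)/(-5 - 10) + 11) = -3140*(-5*(-1)/(-15) + 11) = -3140*(-5*(-1/15)*(-1) + 11) = -3140*(-⅓ + 11) = -3140*32/3 = -157*640/3 = -100480/3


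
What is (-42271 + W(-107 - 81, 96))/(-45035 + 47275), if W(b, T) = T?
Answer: -1205/64 ≈ -18.828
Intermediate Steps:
(-42271 + W(-107 - 81, 96))/(-45035 + 47275) = (-42271 + 96)/(-45035 + 47275) = -42175/2240 = -42175*1/2240 = -1205/64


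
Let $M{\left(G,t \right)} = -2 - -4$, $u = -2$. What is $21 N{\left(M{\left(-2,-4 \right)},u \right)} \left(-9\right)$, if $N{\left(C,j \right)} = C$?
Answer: $-378$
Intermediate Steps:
$M{\left(G,t \right)} = 2$ ($M{\left(G,t \right)} = -2 + 4 = 2$)
$21 N{\left(M{\left(-2,-4 \right)},u \right)} \left(-9\right) = 21 \cdot 2 \left(-9\right) = 42 \left(-9\right) = -378$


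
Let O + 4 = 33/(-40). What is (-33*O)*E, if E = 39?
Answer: 248391/40 ≈ 6209.8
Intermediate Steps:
O = -193/40 (O = -4 + 33/(-40) = -4 + 33*(-1/40) = -4 - 33/40 = -193/40 ≈ -4.8250)
(-33*O)*E = -33*(-193/40)*39 = (6369/40)*39 = 248391/40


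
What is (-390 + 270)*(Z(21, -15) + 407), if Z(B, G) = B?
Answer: -51360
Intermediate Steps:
(-390 + 270)*(Z(21, -15) + 407) = (-390 + 270)*(21 + 407) = -120*428 = -51360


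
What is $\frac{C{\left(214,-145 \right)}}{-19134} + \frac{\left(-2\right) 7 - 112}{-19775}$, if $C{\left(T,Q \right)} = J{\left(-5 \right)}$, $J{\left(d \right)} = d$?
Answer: $\frac{358537}{54053550} \approx 0.006633$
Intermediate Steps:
$C{\left(T,Q \right)} = -5$
$\frac{C{\left(214,-145 \right)}}{-19134} + \frac{\left(-2\right) 7 - 112}{-19775} = - \frac{5}{-19134} + \frac{\left(-2\right) 7 - 112}{-19775} = \left(-5\right) \left(- \frac{1}{19134}\right) + \left(-14 - 112\right) \left(- \frac{1}{19775}\right) = \frac{5}{19134} - - \frac{18}{2825} = \frac{5}{19134} + \frac{18}{2825} = \frac{358537}{54053550}$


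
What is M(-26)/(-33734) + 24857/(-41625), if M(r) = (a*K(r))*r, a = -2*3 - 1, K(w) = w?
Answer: -320778269/702088875 ≈ -0.45689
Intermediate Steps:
a = -7 (a = -6 - 1 = -7)
M(r) = -7*r² (M(r) = (-7*r)*r = -7*r²)
M(-26)/(-33734) + 24857/(-41625) = -7*(-26)²/(-33734) + 24857/(-41625) = -7*676*(-1/33734) + 24857*(-1/41625) = -4732*(-1/33734) - 24857/41625 = 2366/16867 - 24857/41625 = -320778269/702088875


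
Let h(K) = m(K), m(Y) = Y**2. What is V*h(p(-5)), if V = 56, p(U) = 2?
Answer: 224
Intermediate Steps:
h(K) = K**2
V*h(p(-5)) = 56*2**2 = 56*4 = 224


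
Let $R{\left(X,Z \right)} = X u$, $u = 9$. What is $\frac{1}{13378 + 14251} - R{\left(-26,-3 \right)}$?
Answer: $\frac{6465187}{27629} \approx 234.0$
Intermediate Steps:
$R{\left(X,Z \right)} = 9 X$ ($R{\left(X,Z \right)} = X 9 = 9 X$)
$\frac{1}{13378 + 14251} - R{\left(-26,-3 \right)} = \frac{1}{13378 + 14251} - 9 \left(-26\right) = \frac{1}{27629} - -234 = \frac{1}{27629} + 234 = \frac{6465187}{27629}$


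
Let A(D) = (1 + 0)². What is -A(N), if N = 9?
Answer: -1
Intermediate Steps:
A(D) = 1 (A(D) = 1² = 1)
-A(N) = -1*1 = -1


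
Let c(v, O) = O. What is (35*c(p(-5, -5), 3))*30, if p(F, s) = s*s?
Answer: 3150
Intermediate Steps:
p(F, s) = s²
(35*c(p(-5, -5), 3))*30 = (35*3)*30 = 105*30 = 3150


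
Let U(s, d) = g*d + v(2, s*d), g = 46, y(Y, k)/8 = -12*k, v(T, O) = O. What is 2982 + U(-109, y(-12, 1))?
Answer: 9030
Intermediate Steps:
y(Y, k) = -96*k (y(Y, k) = 8*(-12*k) = -96*k)
U(s, d) = 46*d + d*s (U(s, d) = 46*d + s*d = 46*d + d*s)
2982 + U(-109, y(-12, 1)) = 2982 + (-96*1)*(46 - 109) = 2982 - 96*(-63) = 2982 + 6048 = 9030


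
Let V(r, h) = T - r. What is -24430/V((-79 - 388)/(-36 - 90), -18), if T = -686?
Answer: 3078180/86903 ≈ 35.421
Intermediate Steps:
V(r, h) = -686 - r
-24430/V((-79 - 388)/(-36 - 90), -18) = -24430/(-686 - (-79 - 388)/(-36 - 90)) = -24430/(-686 - (-467)/(-126)) = -24430/(-686 - (-467)*(-1)/126) = -24430/(-686 - 1*467/126) = -24430/(-686 - 467/126) = -24430/(-86903/126) = -24430*(-126/86903) = 3078180/86903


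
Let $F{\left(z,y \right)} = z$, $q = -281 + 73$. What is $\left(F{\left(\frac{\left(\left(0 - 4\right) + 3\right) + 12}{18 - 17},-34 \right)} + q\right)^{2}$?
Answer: $38809$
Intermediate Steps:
$q = -208$
$\left(F{\left(\frac{\left(\left(0 - 4\right) + 3\right) + 12}{18 - 17},-34 \right)} + q\right)^{2} = \left(\frac{\left(\left(0 - 4\right) + 3\right) + 12}{18 - 17} - 208\right)^{2} = \left(\frac{\left(-4 + 3\right) + 12}{1} - 208\right)^{2} = \left(\left(-1 + 12\right) 1 - 208\right)^{2} = \left(11 \cdot 1 - 208\right)^{2} = \left(11 - 208\right)^{2} = \left(-197\right)^{2} = 38809$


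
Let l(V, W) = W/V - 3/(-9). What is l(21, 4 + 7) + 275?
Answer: 1931/7 ≈ 275.86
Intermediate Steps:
l(V, W) = ⅓ + W/V (l(V, W) = W/V - 3*(-⅑) = W/V + ⅓ = ⅓ + W/V)
l(21, 4 + 7) + 275 = ((4 + 7) + (⅓)*21)/21 + 275 = (11 + 7)/21 + 275 = (1/21)*18 + 275 = 6/7 + 275 = 1931/7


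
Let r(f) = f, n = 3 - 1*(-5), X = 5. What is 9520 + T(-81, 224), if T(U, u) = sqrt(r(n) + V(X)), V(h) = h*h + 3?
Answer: 9526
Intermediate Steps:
n = 8 (n = 3 + 5 = 8)
V(h) = 3 + h**2 (V(h) = h**2 + 3 = 3 + h**2)
T(U, u) = 6 (T(U, u) = sqrt(8 + (3 + 5**2)) = sqrt(8 + (3 + 25)) = sqrt(8 + 28) = sqrt(36) = 6)
9520 + T(-81, 224) = 9520 + 6 = 9526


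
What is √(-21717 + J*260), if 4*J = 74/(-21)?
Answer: I*√9678207/21 ≈ 148.14*I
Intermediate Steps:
J = -37/42 (J = (74/(-21))/4 = (74*(-1/21))/4 = (¼)*(-74/21) = -37/42 ≈ -0.88095)
√(-21717 + J*260) = √(-21717 - 37/42*260) = √(-21717 - 4810/21) = √(-460867/21) = I*√9678207/21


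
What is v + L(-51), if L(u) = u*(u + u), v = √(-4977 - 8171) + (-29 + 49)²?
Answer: 5602 + 2*I*√3287 ≈ 5602.0 + 114.66*I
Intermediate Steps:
v = 400 + 2*I*√3287 (v = √(-13148) + 20² = 2*I*√3287 + 400 = 400 + 2*I*√3287 ≈ 400.0 + 114.66*I)
L(u) = 2*u² (L(u) = u*(2*u) = 2*u²)
v + L(-51) = (400 + 2*I*√3287) + 2*(-51)² = (400 + 2*I*√3287) + 2*2601 = (400 + 2*I*√3287) + 5202 = 5602 + 2*I*√3287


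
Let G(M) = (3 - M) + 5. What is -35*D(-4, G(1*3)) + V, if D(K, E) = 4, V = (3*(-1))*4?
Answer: -152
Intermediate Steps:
G(M) = 8 - M
V = -12 (V = -3*4 = -12)
-35*D(-4, G(1*3)) + V = -35*4 - 12 = -140 - 12 = -152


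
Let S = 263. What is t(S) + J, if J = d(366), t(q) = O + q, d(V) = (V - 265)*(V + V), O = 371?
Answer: 74566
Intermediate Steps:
d(V) = 2*V*(-265 + V) (d(V) = (-265 + V)*(2*V) = 2*V*(-265 + V))
t(q) = 371 + q
J = 73932 (J = 2*366*(-265 + 366) = 2*366*101 = 73932)
t(S) + J = (371 + 263) + 73932 = 634 + 73932 = 74566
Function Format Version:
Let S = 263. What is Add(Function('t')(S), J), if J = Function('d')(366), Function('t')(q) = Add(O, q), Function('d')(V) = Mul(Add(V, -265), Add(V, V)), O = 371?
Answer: 74566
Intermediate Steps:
Function('d')(V) = Mul(2, V, Add(-265, V)) (Function('d')(V) = Mul(Add(-265, V), Mul(2, V)) = Mul(2, V, Add(-265, V)))
Function('t')(q) = Add(371, q)
J = 73932 (J = Mul(2, 366, Add(-265, 366)) = Mul(2, 366, 101) = 73932)
Add(Function('t')(S), J) = Add(Add(371, 263), 73932) = Add(634, 73932) = 74566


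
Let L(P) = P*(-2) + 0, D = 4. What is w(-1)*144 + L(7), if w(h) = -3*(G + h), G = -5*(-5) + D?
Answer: -12110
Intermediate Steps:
G = 29 (G = -5*(-5) + 4 = 25 + 4 = 29)
L(P) = -2*P (L(P) = -2*P + 0 = -2*P)
w(h) = -87 - 3*h (w(h) = -3*(29 + h) = -87 - 3*h)
w(-1)*144 + L(7) = (-87 - 3*(-1))*144 - 2*7 = (-87 + 3)*144 - 14 = -84*144 - 14 = -12096 - 14 = -12110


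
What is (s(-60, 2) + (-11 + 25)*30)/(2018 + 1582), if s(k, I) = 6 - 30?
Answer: 11/100 ≈ 0.11000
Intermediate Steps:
s(k, I) = -24
(s(-60, 2) + (-11 + 25)*30)/(2018 + 1582) = (-24 + (-11 + 25)*30)/(2018 + 1582) = (-24 + 14*30)/3600 = (-24 + 420)*(1/3600) = 396*(1/3600) = 11/100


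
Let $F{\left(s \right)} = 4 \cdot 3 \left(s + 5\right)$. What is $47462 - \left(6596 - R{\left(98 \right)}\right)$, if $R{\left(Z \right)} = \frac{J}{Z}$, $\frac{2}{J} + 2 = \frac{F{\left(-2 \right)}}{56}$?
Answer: $\frac{5435176}{133} \approx 40866.0$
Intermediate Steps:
$F{\left(s \right)} = 60 + 12 s$ ($F{\left(s \right)} = 12 \left(5 + s\right) = 60 + 12 s$)
$J = - \frac{28}{19}$ ($J = \frac{2}{-2 + \frac{60 + 12 \left(-2\right)}{56}} = \frac{2}{-2 + \left(60 - 24\right) \frac{1}{56}} = \frac{2}{-2 + 36 \cdot \frac{1}{56}} = \frac{2}{-2 + \frac{9}{14}} = \frac{2}{- \frac{19}{14}} = 2 \left(- \frac{14}{19}\right) = - \frac{28}{19} \approx -1.4737$)
$R{\left(Z \right)} = - \frac{28}{19 Z}$
$47462 - \left(6596 - R{\left(98 \right)}\right) = 47462 - \left(6596 - - \frac{28}{19 \cdot 98}\right) = 47462 - \left(6596 - \left(- \frac{28}{19}\right) \frac{1}{98}\right) = 47462 - \left(6596 - - \frac{2}{133}\right) = 47462 - \left(6596 + \frac{2}{133}\right) = 47462 - \frac{877270}{133} = \frac{5435176}{133}$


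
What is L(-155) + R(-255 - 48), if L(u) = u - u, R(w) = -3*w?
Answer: 909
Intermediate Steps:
L(u) = 0
L(-155) + R(-255 - 48) = 0 - 3*(-255 - 48) = 0 - 3*(-303) = 0 + 909 = 909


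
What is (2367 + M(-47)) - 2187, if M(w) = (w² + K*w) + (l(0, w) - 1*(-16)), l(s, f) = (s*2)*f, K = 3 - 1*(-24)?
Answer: 1136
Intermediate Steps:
K = 27 (K = 3 + 24 = 27)
l(s, f) = 2*f*s (l(s, f) = (2*s)*f = 2*f*s)
M(w) = 16 + w² + 27*w (M(w) = (w² + 27*w) + (2*w*0 - 1*(-16)) = (w² + 27*w) + (0 + 16) = (w² + 27*w) + 16 = 16 + w² + 27*w)
(2367 + M(-47)) - 2187 = (2367 + (16 + (-47)² + 27*(-47))) - 2187 = (2367 + (16 + 2209 - 1269)) - 2187 = (2367 + 956) - 2187 = 3323 - 2187 = 1136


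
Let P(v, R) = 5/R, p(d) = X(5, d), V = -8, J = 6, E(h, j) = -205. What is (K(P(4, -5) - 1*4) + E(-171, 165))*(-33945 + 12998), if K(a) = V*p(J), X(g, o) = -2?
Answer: 3958983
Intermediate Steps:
p(d) = -2
K(a) = 16 (K(a) = -8*(-2) = 16)
(K(P(4, -5) - 1*4) + E(-171, 165))*(-33945 + 12998) = (16 - 205)*(-33945 + 12998) = -189*(-20947) = 3958983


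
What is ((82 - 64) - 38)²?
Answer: 400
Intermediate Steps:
((82 - 64) - 38)² = (18 - 38)² = (-20)² = 400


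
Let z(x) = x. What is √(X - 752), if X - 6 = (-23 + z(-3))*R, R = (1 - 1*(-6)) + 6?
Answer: 2*I*√271 ≈ 32.924*I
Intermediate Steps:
R = 13 (R = (1 + 6) + 6 = 7 + 6 = 13)
X = -332 (X = 6 + (-23 - 3)*13 = 6 - 26*13 = 6 - 338 = -332)
√(X - 752) = √(-332 - 752) = √(-1084) = 2*I*√271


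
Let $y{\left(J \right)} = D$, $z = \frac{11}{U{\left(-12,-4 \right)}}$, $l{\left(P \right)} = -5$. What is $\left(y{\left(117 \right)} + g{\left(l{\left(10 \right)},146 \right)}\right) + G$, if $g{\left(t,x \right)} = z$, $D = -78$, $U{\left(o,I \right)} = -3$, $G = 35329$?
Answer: $\frac{105742}{3} \approx 35247.0$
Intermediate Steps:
$z = - \frac{11}{3}$ ($z = \frac{11}{-3} = 11 \left(- \frac{1}{3}\right) = - \frac{11}{3} \approx -3.6667$)
$y{\left(J \right)} = -78$
$g{\left(t,x \right)} = - \frac{11}{3}$
$\left(y{\left(117 \right)} + g{\left(l{\left(10 \right)},146 \right)}\right) + G = \left(-78 - \frac{11}{3}\right) + 35329 = - \frac{245}{3} + 35329 = \frac{105742}{3}$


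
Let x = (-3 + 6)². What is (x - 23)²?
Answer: 196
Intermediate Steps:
x = 9 (x = 3² = 9)
(x - 23)² = (9 - 23)² = (-14)² = 196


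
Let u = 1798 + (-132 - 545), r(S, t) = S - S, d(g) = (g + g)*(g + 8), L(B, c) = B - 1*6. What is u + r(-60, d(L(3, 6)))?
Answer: 1121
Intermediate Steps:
L(B, c) = -6 + B (L(B, c) = B - 6 = -6 + B)
d(g) = 2*g*(8 + g) (d(g) = (2*g)*(8 + g) = 2*g*(8 + g))
r(S, t) = 0
u = 1121 (u = 1798 - 677 = 1121)
u + r(-60, d(L(3, 6))) = 1121 + 0 = 1121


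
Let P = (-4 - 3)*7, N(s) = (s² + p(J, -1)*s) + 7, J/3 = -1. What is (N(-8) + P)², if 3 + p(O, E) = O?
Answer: 4900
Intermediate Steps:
J = -3 (J = 3*(-1) = -3)
p(O, E) = -3 + O
N(s) = 7 + s² - 6*s (N(s) = (s² + (-3 - 3)*s) + 7 = (s² - 6*s) + 7 = 7 + s² - 6*s)
P = -49 (P = -7*7 = -49)
(N(-8) + P)² = ((7 + (-8)² - 6*(-8)) - 49)² = ((7 + 64 + 48) - 49)² = (119 - 49)² = 70² = 4900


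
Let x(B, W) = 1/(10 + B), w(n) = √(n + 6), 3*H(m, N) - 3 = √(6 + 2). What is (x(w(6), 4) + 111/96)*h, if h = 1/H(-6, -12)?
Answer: 3*(201 + 37*√3)/(32*(3 + 2*√2)*(5 + √3)) ≈ 0.63337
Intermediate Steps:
H(m, N) = 1 + 2*√2/3 (H(m, N) = 1 + √(6 + 2)/3 = 1 + √8/3 = 1 + (2*√2)/3 = 1 + 2*√2/3)
w(n) = √(6 + n)
h = 1/(1 + 2*√2/3) ≈ 0.51472
(x(w(6), 4) + 111/96)*h = (1/(10 + √(6 + 6)) + 111/96)*(9 - 6*√2) = (1/(10 + √12) + 111*(1/96))*(9 - 6*√2) = (1/(10 + 2*√3) + 37/32)*(9 - 6*√2) = (37/32 + 1/(10 + 2*√3))*(9 - 6*√2) = (9 - 6*√2)*(37/32 + 1/(10 + 2*√3))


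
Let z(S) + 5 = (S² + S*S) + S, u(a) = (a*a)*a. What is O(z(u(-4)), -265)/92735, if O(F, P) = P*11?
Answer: -583/18547 ≈ -0.031434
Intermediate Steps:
u(a) = a³ (u(a) = a²*a = a³)
z(S) = -5 + S + 2*S² (z(S) = -5 + ((S² + S*S) + S) = -5 + ((S² + S²) + S) = -5 + (2*S² + S) = -5 + (S + 2*S²) = -5 + S + 2*S²)
O(F, P) = 11*P
O(z(u(-4)), -265)/92735 = (11*(-265))/92735 = -2915*1/92735 = -583/18547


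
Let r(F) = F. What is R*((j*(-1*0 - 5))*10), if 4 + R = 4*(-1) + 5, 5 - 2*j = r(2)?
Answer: 225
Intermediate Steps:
j = 3/2 (j = 5/2 - 1/2*2 = 5/2 - 1 = 3/2 ≈ 1.5000)
R = -3 (R = -4 + (4*(-1) + 5) = -4 + (-4 + 5) = -4 + 1 = -3)
R*((j*(-1*0 - 5))*10) = -3*3*(-1*0 - 5)/2*10 = -3*3*(0 - 5)/2*10 = -3*(3/2)*(-5)*10 = -(-45)*10/2 = -3*(-75) = 225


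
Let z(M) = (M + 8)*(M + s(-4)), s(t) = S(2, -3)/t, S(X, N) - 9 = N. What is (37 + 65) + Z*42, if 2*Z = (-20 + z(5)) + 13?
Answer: 1821/2 ≈ 910.50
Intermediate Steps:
S(X, N) = 9 + N
s(t) = 6/t (s(t) = (9 - 3)/t = 6/t)
z(M) = (8 + M)*(-3/2 + M) (z(M) = (M + 8)*(M + 6/(-4)) = (8 + M)*(M + 6*(-1/4)) = (8 + M)*(M - 3/2) = (8 + M)*(-3/2 + M))
Z = 77/4 (Z = ((-20 + (-12 + 5**2 + (13/2)*5)) + 13)/2 = ((-20 + (-12 + 25 + 65/2)) + 13)/2 = ((-20 + 91/2) + 13)/2 = (51/2 + 13)/2 = (1/2)*(77/2) = 77/4 ≈ 19.250)
(37 + 65) + Z*42 = (37 + 65) + (77/4)*42 = 102 + 1617/2 = 1821/2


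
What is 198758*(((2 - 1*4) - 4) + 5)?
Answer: -198758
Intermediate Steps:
198758*(((2 - 1*4) - 4) + 5) = 198758*(((2 - 4) - 4) + 5) = 198758*((-2 - 4) + 5) = 198758*(-6 + 5) = 198758*(-1) = -198758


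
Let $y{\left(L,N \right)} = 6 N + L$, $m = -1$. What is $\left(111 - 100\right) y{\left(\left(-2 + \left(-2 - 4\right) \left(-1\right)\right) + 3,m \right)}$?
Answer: $11$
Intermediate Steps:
$y{\left(L,N \right)} = L + 6 N$
$\left(111 - 100\right) y{\left(\left(-2 + \left(-2 - 4\right) \left(-1\right)\right) + 3,m \right)} = \left(111 - 100\right) \left(\left(\left(-2 + \left(-2 - 4\right) \left(-1\right)\right) + 3\right) + 6 \left(-1\right)\right) = \left(111 - 100\right) \left(\left(\left(-2 - -6\right) + 3\right) - 6\right) = 11 \left(\left(\left(-2 + 6\right) + 3\right) - 6\right) = 11 \left(\left(4 + 3\right) - 6\right) = 11 \left(7 - 6\right) = 11 \cdot 1 = 11$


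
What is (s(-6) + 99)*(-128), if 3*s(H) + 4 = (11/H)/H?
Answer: -337888/27 ≈ -12514.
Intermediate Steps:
s(H) = -4/3 + 11/(3*H**2) (s(H) = -4/3 + ((11/H)/H)/3 = -4/3 + (11/H**2)/3 = -4/3 + 11/(3*H**2))
(s(-6) + 99)*(-128) = ((-4/3 + (11/3)/(-6)**2) + 99)*(-128) = ((-4/3 + (11/3)*(1/36)) + 99)*(-128) = ((-4/3 + 11/108) + 99)*(-128) = (-133/108 + 99)*(-128) = (10559/108)*(-128) = -337888/27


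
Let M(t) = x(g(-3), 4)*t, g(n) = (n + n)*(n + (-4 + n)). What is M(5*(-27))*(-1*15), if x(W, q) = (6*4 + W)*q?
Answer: 680400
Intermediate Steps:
g(n) = 2*n*(-4 + 2*n) (g(n) = (2*n)*(-4 + 2*n) = 2*n*(-4 + 2*n))
x(W, q) = q*(24 + W) (x(W, q) = (24 + W)*q = q*(24 + W))
M(t) = 336*t (M(t) = (4*(24 + 4*(-3)*(-2 - 3)))*t = (4*(24 + 4*(-3)*(-5)))*t = (4*(24 + 60))*t = (4*84)*t = 336*t)
M(5*(-27))*(-1*15) = (336*(5*(-27)))*(-1*15) = (336*(-135))*(-15) = -45360*(-15) = 680400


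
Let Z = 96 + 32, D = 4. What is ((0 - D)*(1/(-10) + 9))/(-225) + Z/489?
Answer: 77014/183375 ≈ 0.41998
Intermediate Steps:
Z = 128
((0 - D)*(1/(-10) + 9))/(-225) + Z/489 = ((0 - 1*4)*(1/(-10) + 9))/(-225) + 128/489 = ((0 - 4)*(-1/10 + 9))*(-1/225) + 128*(1/489) = -4*89/10*(-1/225) + 128/489 = -178/5*(-1/225) + 128/489 = 178/1125 + 128/489 = 77014/183375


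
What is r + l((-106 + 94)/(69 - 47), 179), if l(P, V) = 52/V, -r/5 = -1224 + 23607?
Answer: -20032733/179 ≈ -1.1191e+5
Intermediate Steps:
r = -111915 (r = -5*(-1224 + 23607) = -5*22383 = -111915)
r + l((-106 + 94)/(69 - 47), 179) = -111915 + 52/179 = -20032733/179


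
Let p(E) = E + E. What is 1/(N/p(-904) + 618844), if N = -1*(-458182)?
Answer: 904/559205885 ≈ 1.6166e-6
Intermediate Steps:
p(E) = 2*E
N = 458182
1/(N/p(-904) + 618844) = 1/(458182/((2*(-904))) + 618844) = 1/(458182/(-1808) + 618844) = 1/(458182*(-1/1808) + 618844) = 1/(-229091/904 + 618844) = 1/(559205885/904) = 904/559205885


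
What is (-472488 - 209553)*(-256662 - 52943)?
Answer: 211163303805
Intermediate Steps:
(-472488 - 209553)*(-256662 - 52943) = -682041*(-309605) = 211163303805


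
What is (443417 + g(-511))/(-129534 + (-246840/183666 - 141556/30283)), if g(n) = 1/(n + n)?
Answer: -20004161559038569/5844023711619396 ≈ -3.4230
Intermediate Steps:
g(n) = 1/(2*n)
(443417 + g(-511))/(-129534 + (-246840/183666 - 141556/30283)) = (443417 + (1/2)/(-511))/(-129534 + (-246840/183666 - 141556/30283)) = (443417 + (1/2)*(-1/511))/(-129534 + (-246840*1/183666 - 141556*1/30283)) = (443417 - 1/1022)/(-129534 + (-41140/30611 - 141556/30283)) = 453172173/(1022*(-129534 - 5579013336/926992913)) = 453172173/(1022*(-120082679005878/926992913)) = (453172173/1022)*(-926992913/120082679005878) = -20004161559038569/5844023711619396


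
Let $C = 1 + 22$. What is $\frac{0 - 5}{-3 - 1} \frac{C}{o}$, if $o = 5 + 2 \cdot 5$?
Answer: $\frac{23}{12} \approx 1.9167$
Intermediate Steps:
$C = 23$
$o = 15$ ($o = 5 + 10 = 15$)
$\frac{0 - 5}{-3 - 1} \frac{C}{o} = \frac{0 - 5}{-3 - 1} \cdot \frac{23}{15} = - \frac{5}{-4} \cdot 23 \cdot \frac{1}{15} = \left(-5\right) \left(- \frac{1}{4}\right) \frac{23}{15} = \frac{5}{4} \cdot \frac{23}{15} = \frac{23}{12}$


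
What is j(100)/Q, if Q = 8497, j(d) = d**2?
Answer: 10000/8497 ≈ 1.1769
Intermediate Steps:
j(100)/Q = 100**2/8497 = 10000*(1/8497) = 10000/8497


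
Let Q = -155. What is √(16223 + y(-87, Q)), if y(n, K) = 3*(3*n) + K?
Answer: √15285 ≈ 123.63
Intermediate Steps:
y(n, K) = K + 9*n (y(n, K) = 9*n + K = K + 9*n)
√(16223 + y(-87, Q)) = √(16223 + (-155 + 9*(-87))) = √(16223 + (-155 - 783)) = √(16223 - 938) = √15285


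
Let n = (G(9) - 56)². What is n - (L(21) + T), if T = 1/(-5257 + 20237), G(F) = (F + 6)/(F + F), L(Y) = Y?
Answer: 101868679/33705 ≈ 3022.4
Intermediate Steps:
G(F) = (6 + F)/(2*F) (G(F) = (6 + F)/((2*F)) = (6 + F)*(1/(2*F)) = (6 + F)/(2*F))
T = 1/14980 ≈ 6.6756e-5
n = 109561/36 (n = ((½)*(6 + 9)/9 - 56)² = ((½)*(⅑)*15 - 56)² = (⅚ - 56)² = (-331/6)² = 109561/36 ≈ 3043.4)
n - (L(21) + T) = 109561/36 - (21 + 1/14980) = 109561/36 - 1*314581/14980 = 109561/36 - 314581/14980 = 101868679/33705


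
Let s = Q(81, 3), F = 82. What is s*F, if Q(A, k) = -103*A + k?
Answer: -683880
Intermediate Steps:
Q(A, k) = k - 103*A
s = -8340 (s = 3 - 103*81 = 3 - 8343 = -8340)
s*F = -8340*82 = -683880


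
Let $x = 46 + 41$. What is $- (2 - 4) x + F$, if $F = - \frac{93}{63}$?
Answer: $\frac{3623}{21} \approx 172.52$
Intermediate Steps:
$F = - \frac{31}{21}$ ($F = \left(-93\right) \frac{1}{63} = - \frac{31}{21} \approx -1.4762$)
$x = 87$
$- (2 - 4) x + F = - (2 - 4) 87 - \frac{31}{21} = \left(-1\right) \left(-2\right) 87 - \frac{31}{21} = 2 \cdot 87 - \frac{31}{21} = 174 - \frac{31}{21} = \frac{3623}{21}$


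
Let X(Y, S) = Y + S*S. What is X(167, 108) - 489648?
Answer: -477817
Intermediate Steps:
X(Y, S) = Y + S²
X(167, 108) - 489648 = (167 + 108²) - 489648 = (167 + 11664) - 489648 = 11831 - 489648 = -477817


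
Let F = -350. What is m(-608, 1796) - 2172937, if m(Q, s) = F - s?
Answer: -2175083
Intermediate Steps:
m(Q, s) = -350 - s
m(-608, 1796) - 2172937 = (-350 - 1*1796) - 2172937 = (-350 - 1796) - 2172937 = -2146 - 2172937 = -2175083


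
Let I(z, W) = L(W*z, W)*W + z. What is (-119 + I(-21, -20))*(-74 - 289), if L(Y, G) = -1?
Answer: 43560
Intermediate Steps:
I(z, W) = z - W (I(z, W) = -W + z = z - W)
(-119 + I(-21, -20))*(-74 - 289) = (-119 + (-21 - 1*(-20)))*(-74 - 289) = (-119 + (-21 + 20))*(-363) = (-119 - 1)*(-363) = -120*(-363) = 43560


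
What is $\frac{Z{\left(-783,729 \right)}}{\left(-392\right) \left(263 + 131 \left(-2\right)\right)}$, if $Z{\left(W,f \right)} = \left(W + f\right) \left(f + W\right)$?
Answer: $- \frac{729}{98} \approx -7.4388$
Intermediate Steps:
$Z{\left(W,f \right)} = \left(W + f\right)^{2}$ ($Z{\left(W,f \right)} = \left(W + f\right) \left(W + f\right) = \left(W + f\right)^{2}$)
$\frac{Z{\left(-783,729 \right)}}{\left(-392\right) \left(263 + 131 \left(-2\right)\right)} = \frac{\left(-783 + 729\right)^{2}}{\left(-392\right) \left(263 + 131 \left(-2\right)\right)} = \frac{\left(-54\right)^{2}}{\left(-392\right) \left(263 - 262\right)} = \frac{2916}{\left(-392\right) 1} = \frac{2916}{-392} = 2916 \left(- \frac{1}{392}\right) = - \frac{729}{98}$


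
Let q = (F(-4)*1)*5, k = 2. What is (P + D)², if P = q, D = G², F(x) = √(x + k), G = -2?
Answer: -34 + 40*I*√2 ≈ -34.0 + 56.569*I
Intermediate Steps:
F(x) = √(2 + x) (F(x) = √(x + 2) = √(2 + x))
q = 5*I*√2 (q = (√(2 - 4)*1)*5 = (√(-2)*1)*5 = ((I*√2)*1)*5 = (I*√2)*5 = 5*I*√2 ≈ 7.0711*I)
D = 4 (D = (-2)² = 4)
P = 5*I*√2 ≈ 7.0711*I
(P + D)² = (5*I*√2 + 4)² = (4 + 5*I*√2)²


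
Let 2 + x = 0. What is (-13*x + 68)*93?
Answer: 8742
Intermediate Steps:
x = -2 (x = -2 + 0 = -2)
(-13*x + 68)*93 = (-13*(-2) + 68)*93 = (26 + 68)*93 = 94*93 = 8742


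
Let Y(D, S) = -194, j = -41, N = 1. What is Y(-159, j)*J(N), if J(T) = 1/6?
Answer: -97/3 ≈ -32.333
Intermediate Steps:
J(T) = ⅙
Y(-159, j)*J(N) = -194*⅙ = -97/3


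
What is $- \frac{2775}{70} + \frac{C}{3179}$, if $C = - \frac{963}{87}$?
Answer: $- \frac{51170499}{1290674} \approx -39.646$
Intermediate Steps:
$C = - \frac{321}{29}$ ($C = \left(-963\right) \frac{1}{87} = - \frac{321}{29} \approx -11.069$)
$- \frac{2775}{70} + \frac{C}{3179} = - \frac{2775}{70} - \frac{321}{29 \cdot 3179} = \left(-2775\right) \frac{1}{70} - \frac{321}{92191} = - \frac{555}{14} - \frac{321}{92191} = - \frac{51170499}{1290674}$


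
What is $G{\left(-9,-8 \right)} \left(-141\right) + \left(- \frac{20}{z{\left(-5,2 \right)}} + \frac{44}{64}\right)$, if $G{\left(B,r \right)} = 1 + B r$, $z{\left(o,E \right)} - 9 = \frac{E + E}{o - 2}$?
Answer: $- \frac{9718183}{944} \approx -10295.0$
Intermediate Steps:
$z{\left(o,E \right)} = 9 + \frac{2 E}{-2 + o}$ ($z{\left(o,E \right)} = 9 + \frac{E + E}{o - 2} = 9 + \frac{2 E}{-2 + o}$)
$G{\left(-9,-8 \right)} \left(-141\right) + \left(- \frac{20}{z{\left(-5,2 \right)}} + \frac{44}{64}\right) = \left(1 - -72\right) \left(-141\right) + \left(- \frac{20}{\frac{1}{-2 - 5} \left(-18 + 2 \cdot 2 + 9 \left(-5\right)\right)} + \frac{44}{64}\right) = \left(1 + 72\right) \left(-141\right) + \left(- \frac{20}{\frac{1}{-7} \left(-18 + 4 - 45\right)} + 44 \cdot \frac{1}{64}\right) = 73 \left(-141\right) + \left(- \frac{20}{\left(- \frac{1}{7}\right) \left(-59\right)} + \frac{11}{16}\right) = -10293 + \left(- \frac{20}{\frac{59}{7}} + \frac{11}{16}\right) = -10293 + \left(\left(-20\right) \frac{7}{59} + \frac{11}{16}\right) = -10293 + \left(- \frac{140}{59} + \frac{11}{16}\right) = -10293 - \frac{1591}{944} = - \frac{9718183}{944}$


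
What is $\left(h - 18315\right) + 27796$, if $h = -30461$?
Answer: $-20980$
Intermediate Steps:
$\left(h - 18315\right) + 27796 = \left(-30461 - 18315\right) + 27796 = -48776 + 27796 = -20980$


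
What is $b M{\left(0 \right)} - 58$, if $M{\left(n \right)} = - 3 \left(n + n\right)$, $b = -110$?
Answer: $-58$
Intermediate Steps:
$M{\left(n \right)} = - 6 n$ ($M{\left(n \right)} = - 3 \cdot 2 n = - 6 n$)
$b M{\left(0 \right)} - 58 = - 110 \left(\left(-6\right) 0\right) - 58 = \left(-110\right) 0 - 58 = 0 - 58 = -58$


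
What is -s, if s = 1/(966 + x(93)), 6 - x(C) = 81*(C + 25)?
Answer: 1/8586 ≈ 0.00011647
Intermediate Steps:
x(C) = -2019 - 81*C (x(C) = 6 - 81*(C + 25) = 6 - 81*(25 + C) = 6 - (2025 + 81*C) = 6 + (-2025 - 81*C) = -2019 - 81*C)
s = -1/8586 (s = 1/(966 + (-2019 - 81*93)) = 1/(966 + (-2019 - 7533)) = 1/(966 - 9552) = 1/(-8586) = -1/8586 ≈ -0.00011647)
-s = -1*(-1/8586) = 1/8586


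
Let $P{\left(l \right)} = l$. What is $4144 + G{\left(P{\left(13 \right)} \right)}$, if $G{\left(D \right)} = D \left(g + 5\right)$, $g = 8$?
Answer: $4313$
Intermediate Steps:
$G{\left(D \right)} = 13 D$ ($G{\left(D \right)} = D \left(8 + 5\right) = D 13 = 13 D$)
$4144 + G{\left(P{\left(13 \right)} \right)} = 4144 + 13 \cdot 13 = 4144 + 169 = 4313$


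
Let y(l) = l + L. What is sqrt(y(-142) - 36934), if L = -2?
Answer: I*sqrt(37078) ≈ 192.56*I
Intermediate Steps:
y(l) = -2 + l (y(l) = l - 2 = -2 + l)
sqrt(y(-142) - 36934) = sqrt((-2 - 142) - 36934) = sqrt(-144 - 36934) = sqrt(-37078) = I*sqrt(37078)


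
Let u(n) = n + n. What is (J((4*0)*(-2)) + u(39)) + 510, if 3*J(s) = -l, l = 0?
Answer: 588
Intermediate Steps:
u(n) = 2*n
J(s) = 0 (J(s) = (-1*0)/3 = (⅓)*0 = 0)
(J((4*0)*(-2)) + u(39)) + 510 = (0 + 2*39) + 510 = (0 + 78) + 510 = 78 + 510 = 588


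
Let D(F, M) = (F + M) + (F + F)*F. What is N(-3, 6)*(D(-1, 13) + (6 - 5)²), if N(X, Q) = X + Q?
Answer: 45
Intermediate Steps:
D(F, M) = F + M + 2*F² (D(F, M) = (F + M) + (2*F)*F = (F + M) + 2*F² = F + M + 2*F²)
N(X, Q) = Q + X
N(-3, 6)*(D(-1, 13) + (6 - 5)²) = (6 - 3)*((-1 + 13 + 2*(-1)²) + (6 - 5)²) = 3*((-1 + 13 + 2*1) + 1²) = 3*((-1 + 13 + 2) + 1) = 3*(14 + 1) = 3*15 = 45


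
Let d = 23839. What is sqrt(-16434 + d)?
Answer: sqrt(7405) ≈ 86.052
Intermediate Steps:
sqrt(-16434 + d) = sqrt(-16434 + 23839) = sqrt(7405)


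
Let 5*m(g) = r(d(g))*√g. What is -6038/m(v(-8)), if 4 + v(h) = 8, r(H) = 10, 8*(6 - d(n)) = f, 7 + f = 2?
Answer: -3019/2 ≈ -1509.5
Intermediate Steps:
f = -5 (f = -7 + 2 = -5)
d(n) = 53/8 (d(n) = 6 - ⅛*(-5) = 6 + 5/8 = 53/8)
v(h) = 4 (v(h) = -4 + 8 = 4)
m(g) = 2*√g (m(g) = (10*√g)/5 = 2*√g)
-6038/m(v(-8)) = -6038/(2*√4) = -6038/(2*2) = -6038/4 = -6038*¼ = -3019/2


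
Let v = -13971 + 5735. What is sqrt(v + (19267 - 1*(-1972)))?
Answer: sqrt(13003) ≈ 114.03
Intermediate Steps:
v = -8236
sqrt(v + (19267 - 1*(-1972))) = sqrt(-8236 + (19267 - 1*(-1972))) = sqrt(-8236 + (19267 + 1972)) = sqrt(-8236 + 21239) = sqrt(13003)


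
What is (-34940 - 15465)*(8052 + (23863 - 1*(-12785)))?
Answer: -2253103500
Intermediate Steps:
(-34940 - 15465)*(8052 + (23863 - 1*(-12785))) = -50405*(8052 + (23863 + 12785)) = -50405*(8052 + 36648) = -50405*44700 = -2253103500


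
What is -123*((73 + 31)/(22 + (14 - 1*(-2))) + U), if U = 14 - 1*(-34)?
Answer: -118572/19 ≈ -6240.6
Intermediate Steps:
U = 48 (U = 14 + 34 = 48)
-123*((73 + 31)/(22 + (14 - 1*(-2))) + U) = -123*((73 + 31)/(22 + (14 - 1*(-2))) + 48) = -123*(104/(22 + (14 + 2)) + 48) = -123*(104/(22 + 16) + 48) = -123*(104/38 + 48) = -123*(104*(1/38) + 48) = -123*(52/19 + 48) = -123*964/19 = -118572/19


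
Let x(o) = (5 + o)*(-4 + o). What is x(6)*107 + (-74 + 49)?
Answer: 2329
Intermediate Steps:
x(o) = (-4 + o)*(5 + o)
x(6)*107 + (-74 + 49) = (-20 + 6 + 6**2)*107 + (-74 + 49) = (-20 + 6 + 36)*107 - 25 = 22*107 - 25 = 2354 - 25 = 2329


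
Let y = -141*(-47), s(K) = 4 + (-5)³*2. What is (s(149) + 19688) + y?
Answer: 26069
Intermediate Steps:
s(K) = -246 (s(K) = 4 - 125*2 = 4 - 250 = -246)
y = 6627
(s(149) + 19688) + y = (-246 + 19688) + 6627 = 19442 + 6627 = 26069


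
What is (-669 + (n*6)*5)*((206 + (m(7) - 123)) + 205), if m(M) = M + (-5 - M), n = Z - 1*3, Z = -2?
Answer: -231777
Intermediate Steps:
n = -5 (n = -2 - 1*3 = -2 - 3 = -5)
m(M) = -5
(-669 + (n*6)*5)*((206 + (m(7) - 123)) + 205) = (-669 - 5*6*5)*((206 + (-5 - 123)) + 205) = (-669 - 30*5)*((206 - 128) + 205) = (-669 - 150)*(78 + 205) = -819*283 = -231777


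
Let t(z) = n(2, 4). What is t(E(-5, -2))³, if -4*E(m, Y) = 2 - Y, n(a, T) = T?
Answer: 64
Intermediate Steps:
E(m, Y) = -½ + Y/4 (E(m, Y) = -(2 - Y)/4 = -½ + Y/4)
t(z) = 4
t(E(-5, -2))³ = 4³ = 64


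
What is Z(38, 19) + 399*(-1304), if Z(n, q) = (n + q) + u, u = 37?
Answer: -520202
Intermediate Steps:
Z(n, q) = 37 + n + q (Z(n, q) = (n + q) + 37 = 37 + n + q)
Z(38, 19) + 399*(-1304) = (37 + 38 + 19) + 399*(-1304) = 94 - 520296 = -520202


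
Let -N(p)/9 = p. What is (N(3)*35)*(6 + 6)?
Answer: -11340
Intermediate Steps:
N(p) = -9*p
(N(3)*35)*(6 + 6) = (-9*3*35)*(6 + 6) = -27*35*12 = -945*12 = -11340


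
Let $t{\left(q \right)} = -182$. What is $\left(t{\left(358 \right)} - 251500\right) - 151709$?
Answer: $-403391$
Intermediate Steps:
$\left(t{\left(358 \right)} - 251500\right) - 151709 = \left(-182 - 251500\right) - 151709 = -251682 - 151709 = -403391$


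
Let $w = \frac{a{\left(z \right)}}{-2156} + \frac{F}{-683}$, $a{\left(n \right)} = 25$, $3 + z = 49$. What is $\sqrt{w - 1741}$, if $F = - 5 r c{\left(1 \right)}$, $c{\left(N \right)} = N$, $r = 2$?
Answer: $\frac{i \sqrt{19261089993079}}{105182} \approx 41.725 i$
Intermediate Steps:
$z = 46$ ($z = -3 + 49 = 46$)
$F = -10$ ($F = \left(-5\right) 2 \cdot 1 = \left(-10\right) 1 = -10$)
$w = \frac{4485}{1472548}$ ($w = \frac{25}{-2156} - \frac{10}{-683} = 25 \left(- \frac{1}{2156}\right) - - \frac{10}{683} = - \frac{25}{2156} + \frac{10}{683} = \frac{4485}{1472548} \approx 0.0030457$)
$\sqrt{w - 1741} = \sqrt{\frac{4485}{1472548} - 1741} = \sqrt{- \frac{2563701583}{1472548}} = \frac{i \sqrt{19261089993079}}{105182}$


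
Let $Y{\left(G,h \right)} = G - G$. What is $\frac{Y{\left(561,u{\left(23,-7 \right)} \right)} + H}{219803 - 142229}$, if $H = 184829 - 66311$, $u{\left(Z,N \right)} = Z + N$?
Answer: $\frac{19753}{12929} \approx 1.5278$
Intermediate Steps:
$u{\left(Z,N \right)} = N + Z$
$Y{\left(G,h \right)} = 0$
$H = 118518$
$\frac{Y{\left(561,u{\left(23,-7 \right)} \right)} + H}{219803 - 142229} = \frac{0 + 118518}{219803 - 142229} = \frac{118518}{77574} = 118518 \cdot \frac{1}{77574} = \frac{19753}{12929}$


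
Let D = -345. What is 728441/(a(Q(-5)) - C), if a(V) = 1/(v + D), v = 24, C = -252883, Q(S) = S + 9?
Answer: 233829561/81175442 ≈ 2.8805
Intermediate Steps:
Q(S) = 9 + S
a(V) = -1/321 (a(V) = 1/(24 - 345) = 1/(-321) = -1/321)
728441/(a(Q(-5)) - C) = 728441/(-1/321 - 1*(-252883)) = 728441/(-1/321 + 252883) = 728441/(81175442/321) = 728441*(321/81175442) = 233829561/81175442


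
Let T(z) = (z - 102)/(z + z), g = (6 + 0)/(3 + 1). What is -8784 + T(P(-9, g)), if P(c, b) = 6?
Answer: -8792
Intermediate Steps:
g = 3/2 (g = 6/4 = 6*(¼) = 3/2 ≈ 1.5000)
T(z) = (-102 + z)/(2*z) (T(z) = (-102 + z)/((2*z)) = (-102 + z)*(1/(2*z)) = (-102 + z)/(2*z))
-8784 + T(P(-9, g)) = -8784 + (½)*(-102 + 6)/6 = -8784 + (½)*(⅙)*(-96) = -8784 - 8 = -8792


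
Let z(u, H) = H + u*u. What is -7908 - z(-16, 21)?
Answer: -8185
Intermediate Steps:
z(u, H) = H + u**2
-7908 - z(-16, 21) = -7908 - (21 + (-16)**2) = -7908 - (21 + 256) = -7908 - 1*277 = -7908 - 277 = -8185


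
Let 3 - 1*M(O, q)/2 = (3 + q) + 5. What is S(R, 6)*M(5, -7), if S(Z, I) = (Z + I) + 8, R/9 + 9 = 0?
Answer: -268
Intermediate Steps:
R = -81 (R = -81 + 9*0 = -81 + 0 = -81)
S(Z, I) = 8 + I + Z (S(Z, I) = (I + Z) + 8 = 8 + I + Z)
M(O, q) = -10 - 2*q (M(O, q) = 6 - 2*((3 + q) + 5) = 6 - 2*(8 + q) = 6 + (-16 - 2*q) = -10 - 2*q)
S(R, 6)*M(5, -7) = (8 + 6 - 81)*(-10 - 2*(-7)) = -67*(-10 + 14) = -67*4 = -268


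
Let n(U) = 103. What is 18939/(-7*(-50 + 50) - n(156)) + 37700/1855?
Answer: -6249749/38213 ≈ -163.55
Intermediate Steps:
18939/(-7*(-50 + 50) - n(156)) + 37700/1855 = 18939/(-7*(-50 + 50) - 1*103) + 37700/1855 = 18939/(-7*0 - 103) + 37700*(1/1855) = 18939/(0 - 103) + 7540/371 = 18939/(-103) + 7540/371 = 18939*(-1/103) + 7540/371 = -18939/103 + 7540/371 = -6249749/38213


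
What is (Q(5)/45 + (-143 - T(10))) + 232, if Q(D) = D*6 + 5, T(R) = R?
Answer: 718/9 ≈ 79.778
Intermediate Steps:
Q(D) = 5 + 6*D (Q(D) = 6*D + 5 = 5 + 6*D)
(Q(5)/45 + (-143 - T(10))) + 232 = ((5 + 6*5)/45 + (-143 - 1*10)) + 232 = ((5 + 30)*(1/45) + (-143 - 10)) + 232 = (35*(1/45) - 153) + 232 = (7/9 - 153) + 232 = -1370/9 + 232 = 718/9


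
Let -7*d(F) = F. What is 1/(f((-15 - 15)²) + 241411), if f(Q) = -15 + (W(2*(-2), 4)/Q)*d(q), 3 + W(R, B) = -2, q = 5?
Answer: 252/60831793 ≈ 4.1426e-6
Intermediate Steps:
W(R, B) = -5 (W(R, B) = -3 - 2 = -5)
d(F) = -F/7
f(Q) = -15 + 25/(7*Q) (f(Q) = -15 + (-5/Q)*(-⅐*5) = -15 - 5/Q*(-5/7) = -15 + 25/(7*Q))
1/(f((-15 - 15)²) + 241411) = 1/((-15 + 25/(7*((-15 - 15)²))) + 241411) = 1/((-15 + 25/(7*((-30)²))) + 241411) = 1/((-15 + (25/7)/900) + 241411) = 1/((-15 + (25/7)*(1/900)) + 241411) = 1/((-15 + 1/252) + 241411) = 1/(-3779/252 + 241411) = 1/(60831793/252) = 252/60831793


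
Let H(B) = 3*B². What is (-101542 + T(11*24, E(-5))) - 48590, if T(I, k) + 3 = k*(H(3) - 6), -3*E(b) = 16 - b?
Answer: -150282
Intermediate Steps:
E(b) = -16/3 + b/3 (E(b) = -(16 - b)/3 = -16/3 + b/3)
T(I, k) = -3 + 21*k (T(I, k) = -3 + k*(3*3² - 6) = -3 + k*(3*9 - 6) = -3 + k*(27 - 6) = -3 + k*21 = -3 + 21*k)
(-101542 + T(11*24, E(-5))) - 48590 = (-101542 + (-3 + 21*(-16/3 + (⅓)*(-5)))) - 48590 = (-101542 + (-3 + 21*(-16/3 - 5/3))) - 48590 = (-101542 + (-3 + 21*(-7))) - 48590 = (-101542 + (-3 - 147)) - 48590 = (-101542 - 150) - 48590 = -101692 - 48590 = -150282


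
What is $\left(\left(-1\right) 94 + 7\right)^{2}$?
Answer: $7569$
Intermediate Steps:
$\left(\left(-1\right) 94 + 7\right)^{2} = \left(-94 + 7\right)^{2} = \left(-87\right)^{2} = 7569$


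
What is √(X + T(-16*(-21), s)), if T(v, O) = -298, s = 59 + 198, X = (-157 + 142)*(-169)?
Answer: √2237 ≈ 47.297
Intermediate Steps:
X = 2535 (X = -15*(-169) = 2535)
s = 257
√(X + T(-16*(-21), s)) = √(2535 - 298) = √2237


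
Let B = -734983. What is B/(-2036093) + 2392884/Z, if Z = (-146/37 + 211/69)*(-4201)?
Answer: 12445558760069897/19391071713031 ≈ 641.82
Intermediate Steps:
Z = 9523667/2553 (Z = (-146*1/37 + 211*(1/69))*(-4201) = (-146/37 + 211/69)*(-4201) = -2267/2553*(-4201) = 9523667/2553 ≈ 3730.4)
B/(-2036093) + 2392884/Z = -734983/(-2036093) + 2392884/(9523667/2553) = -734983*(-1/2036093) + 2392884*(2553/9523667) = 734983/2036093 + 6109032852/9523667 = 12445558760069897/19391071713031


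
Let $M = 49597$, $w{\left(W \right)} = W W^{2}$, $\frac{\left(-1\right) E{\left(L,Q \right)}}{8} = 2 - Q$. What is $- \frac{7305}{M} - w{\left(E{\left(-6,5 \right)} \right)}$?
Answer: $- \frac{685636233}{49597} \approx -13824.0$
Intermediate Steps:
$E{\left(L,Q \right)} = -16 + 8 Q$ ($E{\left(L,Q \right)} = - 8 \left(2 - Q\right) = -16 + 8 Q$)
$w{\left(W \right)} = W^{3}$
$- \frac{7305}{M} - w{\left(E{\left(-6,5 \right)} \right)} = - \frac{7305}{49597} - \left(-16 + 8 \cdot 5\right)^{3} = \left(-7305\right) \frac{1}{49597} - \left(-16 + 40\right)^{3} = - \frac{7305}{49597} - 24^{3} = - \frac{7305}{49597} - 13824 = - \frac{685636233}{49597}$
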